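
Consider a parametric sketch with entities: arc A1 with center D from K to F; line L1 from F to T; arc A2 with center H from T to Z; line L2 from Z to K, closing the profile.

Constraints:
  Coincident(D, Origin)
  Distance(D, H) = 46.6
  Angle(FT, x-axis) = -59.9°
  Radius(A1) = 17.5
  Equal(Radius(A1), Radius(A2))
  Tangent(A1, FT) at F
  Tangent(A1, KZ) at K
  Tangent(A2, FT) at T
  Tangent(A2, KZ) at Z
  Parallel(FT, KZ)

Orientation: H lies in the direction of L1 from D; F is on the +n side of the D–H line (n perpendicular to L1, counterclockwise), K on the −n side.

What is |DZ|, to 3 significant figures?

49.8

Tangency of A1 to both parallel lines with radius 17.5 puts F and K at D ± 17.5·n: F = (15.1, 8.78), K = (-15.1, -8.78). Equal radii place T and Z the same way about H: T = H + 17.5·n = (38.5, -31.5), Z = H − 17.5·n = (8.23, -49.1). Then |DZ| = |Z − D| = 49.8.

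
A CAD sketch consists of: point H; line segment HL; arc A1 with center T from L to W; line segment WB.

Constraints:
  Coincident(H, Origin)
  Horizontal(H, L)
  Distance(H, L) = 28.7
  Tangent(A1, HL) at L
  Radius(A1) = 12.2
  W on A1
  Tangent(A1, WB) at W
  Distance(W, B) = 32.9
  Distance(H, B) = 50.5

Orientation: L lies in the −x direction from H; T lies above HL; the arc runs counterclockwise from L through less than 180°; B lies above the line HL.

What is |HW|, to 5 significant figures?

21.420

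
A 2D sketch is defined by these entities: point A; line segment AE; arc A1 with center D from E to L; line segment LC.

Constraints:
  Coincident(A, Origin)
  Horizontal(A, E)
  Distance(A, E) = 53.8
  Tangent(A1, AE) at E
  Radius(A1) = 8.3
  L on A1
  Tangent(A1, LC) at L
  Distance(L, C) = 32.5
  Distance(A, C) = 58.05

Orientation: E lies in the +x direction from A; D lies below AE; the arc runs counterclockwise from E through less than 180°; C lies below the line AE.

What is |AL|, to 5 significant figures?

46.150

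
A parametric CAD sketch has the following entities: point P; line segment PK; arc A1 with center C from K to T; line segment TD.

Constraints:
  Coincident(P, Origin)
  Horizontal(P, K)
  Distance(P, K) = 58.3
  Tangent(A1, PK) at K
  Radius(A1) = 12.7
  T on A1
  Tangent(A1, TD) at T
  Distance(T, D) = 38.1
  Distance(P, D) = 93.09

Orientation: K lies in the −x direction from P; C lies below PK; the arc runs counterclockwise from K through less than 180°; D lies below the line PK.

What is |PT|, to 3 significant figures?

71.1

Checks: |PK| = 58.30 ✓; ∠(CK, KP) = 90.00° ✓; |CT| = 12.70 ✓; ∠(CT, TD) = 90.00° ✓; |TD| = 38.10 ✓; |PD| = 93.09 ✓.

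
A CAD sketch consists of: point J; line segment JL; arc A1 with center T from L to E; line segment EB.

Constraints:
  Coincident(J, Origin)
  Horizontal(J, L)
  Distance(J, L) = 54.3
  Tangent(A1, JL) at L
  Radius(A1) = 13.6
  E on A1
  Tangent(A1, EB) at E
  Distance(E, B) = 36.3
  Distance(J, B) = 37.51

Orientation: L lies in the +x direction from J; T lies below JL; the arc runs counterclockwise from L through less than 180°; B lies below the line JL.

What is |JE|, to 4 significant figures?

44.37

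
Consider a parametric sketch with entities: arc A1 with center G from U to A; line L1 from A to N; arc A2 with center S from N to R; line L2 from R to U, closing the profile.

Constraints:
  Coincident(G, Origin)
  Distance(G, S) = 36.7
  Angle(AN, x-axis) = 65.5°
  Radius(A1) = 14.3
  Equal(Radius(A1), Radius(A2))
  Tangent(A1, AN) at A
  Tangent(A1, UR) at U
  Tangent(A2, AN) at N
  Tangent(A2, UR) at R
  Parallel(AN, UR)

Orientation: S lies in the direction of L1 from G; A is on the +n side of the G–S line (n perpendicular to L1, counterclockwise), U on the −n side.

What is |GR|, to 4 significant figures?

39.39

Tangency of A1 to both parallel lines with radius 14.3 puts A and U at G ± 14.3·n: A = (-13.01, 5.930), U = (13.01, -5.930). Equal radii place N and R the same way about S: N = S + 14.3·n = (2.207, 39.33), R = S − 14.3·n = (28.23, 27.47). Then |GR| = |R − G| = 39.39.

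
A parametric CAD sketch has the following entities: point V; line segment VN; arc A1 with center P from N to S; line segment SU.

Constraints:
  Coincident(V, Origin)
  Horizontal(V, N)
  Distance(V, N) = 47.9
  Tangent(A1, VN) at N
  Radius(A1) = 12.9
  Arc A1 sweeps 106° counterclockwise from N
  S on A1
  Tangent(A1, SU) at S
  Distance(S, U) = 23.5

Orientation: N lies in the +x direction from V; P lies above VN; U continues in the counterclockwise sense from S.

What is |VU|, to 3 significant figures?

66.5

On A1, N sits at bearing -90° from P; a 106° counterclockwise sweep puts S at bearing 16°, so S = P + 12.9·(cos 16°, sin 16°) = (60.3, 16.5). Since A1 is tangent to SU there, PS ⟂ SU, so SU runs along (−sin 16°, cos 16°); with |SU| = 23.5, U = (53.8, 39.0). Then |VU| = |U − V| = 66.5.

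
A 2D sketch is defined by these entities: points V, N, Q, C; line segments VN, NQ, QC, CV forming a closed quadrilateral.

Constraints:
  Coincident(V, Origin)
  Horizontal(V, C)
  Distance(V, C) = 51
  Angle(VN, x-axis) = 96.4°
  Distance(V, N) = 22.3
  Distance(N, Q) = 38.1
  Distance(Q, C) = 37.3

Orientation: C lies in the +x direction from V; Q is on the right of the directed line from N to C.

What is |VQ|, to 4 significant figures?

19.25

V is at the origin; VC is horizontal with |VC| = 51.0 and C in +x, so C = (51.0, 0). VN runs at 96.4° with |VN| = 22.3, so N = (-2.486, 22.16). Q is determined by |NQ| = 38.1 and |QC| = 37.3 together: it lies at the intersection of circle(N, 38.1) and circle(C, 37.3). With |NC| = 57.90, the foot of the radical line on NC is 29.47 from N and the perpendicular offset is √(38.1² − 29.47²) = 24.15. Taking the right-of-NC solution: Q = (15.49, -11.43).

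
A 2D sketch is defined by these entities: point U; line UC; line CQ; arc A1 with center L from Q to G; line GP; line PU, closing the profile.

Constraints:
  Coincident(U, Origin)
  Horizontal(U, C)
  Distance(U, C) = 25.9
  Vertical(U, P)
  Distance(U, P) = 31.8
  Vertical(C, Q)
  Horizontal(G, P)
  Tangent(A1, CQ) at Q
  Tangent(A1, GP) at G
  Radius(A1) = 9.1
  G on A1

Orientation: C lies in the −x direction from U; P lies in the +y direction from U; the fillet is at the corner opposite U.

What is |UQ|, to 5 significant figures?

34.440

The virtual corner opposite U is at (-25.900, 31.800). A1 meets CQ tangentially, so LQ is at right angles to CQ and A1 meets GP tangentially, so LG is at right angles to GP, with radius 9.1, so the center L sits 9.1 in from both sides at L = (-16.800, 22.700). That places the tangent points at Q = (-25.900, 22.700) on CQ and G = (-16.800, 31.800) on GP. Then |UQ| = |Q − U| = 34.440.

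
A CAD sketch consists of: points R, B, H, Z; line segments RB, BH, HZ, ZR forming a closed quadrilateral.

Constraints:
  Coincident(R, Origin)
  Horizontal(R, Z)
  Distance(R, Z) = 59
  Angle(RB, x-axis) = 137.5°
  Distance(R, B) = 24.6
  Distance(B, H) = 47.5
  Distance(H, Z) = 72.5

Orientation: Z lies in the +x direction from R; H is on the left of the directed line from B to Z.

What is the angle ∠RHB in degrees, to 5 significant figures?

26.308°

Checks: R.y = 0.00, Z.y = 0.00 ✓; |BH| = 47.50 ✓; |HZ| = 72.50 ✓.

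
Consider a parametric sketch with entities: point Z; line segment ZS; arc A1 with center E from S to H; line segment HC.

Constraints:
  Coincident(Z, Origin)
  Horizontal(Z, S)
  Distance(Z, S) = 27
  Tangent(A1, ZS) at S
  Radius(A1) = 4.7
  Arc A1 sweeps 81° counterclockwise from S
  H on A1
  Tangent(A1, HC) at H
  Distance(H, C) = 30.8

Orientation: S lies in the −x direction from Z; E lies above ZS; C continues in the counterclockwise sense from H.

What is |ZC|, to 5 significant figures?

38.601

Z is at the origin; Z and S share the same y with |ZS| = 27.0 and S on the −x side, so S = (-27.000, 0.0000). The tangent condition forces ES to be normal to ZS, so E = S + (0, 4.7) = (-27.000, 4.7000). On A1, S sits at bearing -90° from E; an 81° counterclockwise sweep puts H at bearing -9°, so H = E + 4.7·(cos -9°, sin -9°) = (-22.358, 3.9648). Tangency of A1 to HC means the radius EH is perpendicular to HC, so HC runs along (−sin -9°, cos -9°); with |HC| = 30.8, C = (-17.540, 34.386). Then |ZC| = |C − Z| = 38.601.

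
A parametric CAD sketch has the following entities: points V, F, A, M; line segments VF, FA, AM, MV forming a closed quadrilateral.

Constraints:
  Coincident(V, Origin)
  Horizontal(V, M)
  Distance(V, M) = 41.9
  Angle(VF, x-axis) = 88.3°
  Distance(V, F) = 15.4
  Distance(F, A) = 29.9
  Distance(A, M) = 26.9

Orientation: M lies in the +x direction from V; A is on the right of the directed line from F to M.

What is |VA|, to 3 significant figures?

19.4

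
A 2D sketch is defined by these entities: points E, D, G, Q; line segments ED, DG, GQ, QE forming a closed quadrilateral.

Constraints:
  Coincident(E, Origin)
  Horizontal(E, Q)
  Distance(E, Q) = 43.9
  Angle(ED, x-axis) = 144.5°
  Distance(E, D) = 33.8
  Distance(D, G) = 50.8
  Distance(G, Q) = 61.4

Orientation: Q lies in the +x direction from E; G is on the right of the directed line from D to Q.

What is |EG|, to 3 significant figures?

30.2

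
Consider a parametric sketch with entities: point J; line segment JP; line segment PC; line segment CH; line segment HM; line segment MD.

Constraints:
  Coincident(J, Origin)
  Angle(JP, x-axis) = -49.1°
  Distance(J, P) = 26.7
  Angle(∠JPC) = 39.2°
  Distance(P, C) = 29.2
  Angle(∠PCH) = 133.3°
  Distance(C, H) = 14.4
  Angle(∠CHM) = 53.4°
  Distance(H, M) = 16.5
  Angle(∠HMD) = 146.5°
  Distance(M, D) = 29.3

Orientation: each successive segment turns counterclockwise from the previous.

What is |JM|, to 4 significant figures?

4.896

∠PCH = 133.3° gives CH at 138.4° from the x-axis; with |CH| = 14.4, H = (5.847, 18.57). ∠CHM = 53.4° gives HM at -95.00° from the x-axis; with |HM| = 16.5, M = (4.409, 2.129). Then |JM| = |M − J| = 4.896.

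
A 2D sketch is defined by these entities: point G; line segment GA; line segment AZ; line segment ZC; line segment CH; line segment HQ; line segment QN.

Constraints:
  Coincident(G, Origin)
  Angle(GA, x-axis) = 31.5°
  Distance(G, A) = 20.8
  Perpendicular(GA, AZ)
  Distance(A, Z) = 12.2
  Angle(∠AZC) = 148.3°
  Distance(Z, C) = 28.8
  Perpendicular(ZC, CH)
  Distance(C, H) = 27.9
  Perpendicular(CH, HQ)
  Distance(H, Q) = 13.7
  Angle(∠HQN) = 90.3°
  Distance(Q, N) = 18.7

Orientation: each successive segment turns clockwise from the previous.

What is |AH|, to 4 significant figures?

44.69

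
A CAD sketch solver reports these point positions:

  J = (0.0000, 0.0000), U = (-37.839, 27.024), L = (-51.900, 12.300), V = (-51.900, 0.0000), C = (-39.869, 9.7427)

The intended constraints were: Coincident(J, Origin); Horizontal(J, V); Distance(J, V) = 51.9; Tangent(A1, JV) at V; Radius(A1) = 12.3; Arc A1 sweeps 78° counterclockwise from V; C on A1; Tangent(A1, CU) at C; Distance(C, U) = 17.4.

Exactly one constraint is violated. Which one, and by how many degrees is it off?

Tangent(A1, CU) at C — off by 5.30°.

J = (0.00, 0.00) ✓; J.y = 0.00, V.y = 0.00 ✓; |JV| = 51.90 ✓; ∠(LV, VJ) = 90.00° ✓; |LV| = 12.30 ✓; bearing(L→C) − bearing(L→V) = 78.00° ✓; |LC| = 12.30 ✓; ∠(LC, CU) = 84.70° ✗; |CU| = 17.40 ✓.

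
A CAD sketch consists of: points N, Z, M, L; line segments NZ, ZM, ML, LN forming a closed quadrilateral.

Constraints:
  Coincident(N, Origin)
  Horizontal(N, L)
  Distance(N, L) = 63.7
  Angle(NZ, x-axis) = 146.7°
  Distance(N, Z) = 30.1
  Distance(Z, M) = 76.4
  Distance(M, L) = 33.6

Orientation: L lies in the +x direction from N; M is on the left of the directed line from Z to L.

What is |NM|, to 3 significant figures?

58.6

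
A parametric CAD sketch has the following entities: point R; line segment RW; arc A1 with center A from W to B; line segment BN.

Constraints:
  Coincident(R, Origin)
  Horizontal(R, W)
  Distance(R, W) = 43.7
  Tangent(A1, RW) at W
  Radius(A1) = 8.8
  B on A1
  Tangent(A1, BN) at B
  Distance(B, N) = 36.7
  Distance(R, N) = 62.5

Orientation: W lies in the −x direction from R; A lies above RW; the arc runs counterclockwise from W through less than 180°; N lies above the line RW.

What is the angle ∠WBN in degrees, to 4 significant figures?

129.7°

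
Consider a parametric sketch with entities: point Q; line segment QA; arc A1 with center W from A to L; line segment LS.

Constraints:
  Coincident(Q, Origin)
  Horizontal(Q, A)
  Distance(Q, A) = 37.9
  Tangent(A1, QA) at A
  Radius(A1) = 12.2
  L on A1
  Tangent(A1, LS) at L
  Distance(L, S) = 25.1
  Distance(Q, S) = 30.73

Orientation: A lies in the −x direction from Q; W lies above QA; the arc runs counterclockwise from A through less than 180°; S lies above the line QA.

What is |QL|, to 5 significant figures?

28.117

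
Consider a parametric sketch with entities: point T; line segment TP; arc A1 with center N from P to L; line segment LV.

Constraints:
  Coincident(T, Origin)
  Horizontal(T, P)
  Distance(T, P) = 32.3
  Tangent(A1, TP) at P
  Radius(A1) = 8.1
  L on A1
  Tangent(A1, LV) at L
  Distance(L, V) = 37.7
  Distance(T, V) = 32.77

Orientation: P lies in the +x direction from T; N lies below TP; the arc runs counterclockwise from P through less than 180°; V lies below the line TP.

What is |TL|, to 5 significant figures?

26.125

Checks: |NL| = 8.100 ✓; ∠(NL, LV) = 90.00° ✓; |LV| = 37.70 ✓; |TV| = 32.77 ✓.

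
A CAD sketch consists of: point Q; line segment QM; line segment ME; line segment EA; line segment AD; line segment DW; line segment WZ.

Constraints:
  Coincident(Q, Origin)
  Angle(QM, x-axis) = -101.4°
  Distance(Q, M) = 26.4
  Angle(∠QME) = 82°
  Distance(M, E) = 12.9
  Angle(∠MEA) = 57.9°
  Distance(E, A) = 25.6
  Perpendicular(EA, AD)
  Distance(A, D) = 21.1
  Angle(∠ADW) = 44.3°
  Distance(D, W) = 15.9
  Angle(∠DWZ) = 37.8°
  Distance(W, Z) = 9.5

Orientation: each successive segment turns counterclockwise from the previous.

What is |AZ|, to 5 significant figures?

11.156

Q is at the origin; QM runs at -101.4° with length 26.4, so M = (-5.2182, -25.879). ∠QME = 82.0° gives ME at -3.4000° from the x-axis; with |ME| = 12.9, E = (7.6591, -26.644). ∠MEA = 57.9° gives EA at 118.70° from the x-axis; with |EA| = 25.6, A = (-4.6346, -4.1893). EA is perpendicular to AD, so AD runs at -151.30°; with |AD| = 21.1, D = (-23.142, -14.322). ∠ADW = 44.3° gives DW at -15.600° from the x-axis; with |DW| = 15.9, W = (-7.8281, -18.598). ∠DWZ = 37.8° gives WZ at 126.60° from the x-axis; with |WZ| = 9.5, Z = (-13.492, -10.971). Then |AZ| = |Z − A| = 11.156.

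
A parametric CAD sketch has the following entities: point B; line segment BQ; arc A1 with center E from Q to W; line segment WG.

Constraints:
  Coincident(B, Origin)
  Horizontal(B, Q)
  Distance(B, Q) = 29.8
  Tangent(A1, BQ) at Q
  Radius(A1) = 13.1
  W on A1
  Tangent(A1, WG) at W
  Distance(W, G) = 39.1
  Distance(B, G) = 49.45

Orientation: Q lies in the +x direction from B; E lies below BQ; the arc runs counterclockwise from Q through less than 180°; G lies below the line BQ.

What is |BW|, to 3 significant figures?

19.9

B is at the origin; BQ is horizontal with |BQ| = 29.8 and Q on the +x side, so Q = (29.8, 0.00). Tangency of A1 to BQ means the radius EQ is perpendicular to BQ, so E = Q + (0, -13.1) = (29.8, -13.1). Since EW ⟂ WG (tangency), |EG| = √(13.1² + 39.1²) = 41.2 regardless of where W sits on A1. So G lies on both circle(B, 49.45) and circle(E, 41.2); the below-BQ intersection is G = (8.89, -48.6). W is the foot of the tangent from G: W = (17.0, -10.4).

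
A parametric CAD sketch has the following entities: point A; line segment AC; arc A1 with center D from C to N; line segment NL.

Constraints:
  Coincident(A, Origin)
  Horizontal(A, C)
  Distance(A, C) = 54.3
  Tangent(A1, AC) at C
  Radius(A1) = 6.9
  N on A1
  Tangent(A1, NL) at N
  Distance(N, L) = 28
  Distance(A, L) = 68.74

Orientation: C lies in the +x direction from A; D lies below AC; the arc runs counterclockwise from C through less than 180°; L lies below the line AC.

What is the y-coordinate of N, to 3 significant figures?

-9.61

A is at the origin; AC is horizontal with |AC| = 54.3 and C on the +x side, so C = (54.3, 0.00). Tangency of A1 to AC means the radius DC is perpendicular to AC, so D = C + (0, -6.9) = (54.3, -6.90). Since DN ⟂ NL (tangency), |DL| = √(6.9² + 28.0²) = 28.8 regardless of where N sits on A1. So L lies on both circle(A, 68.74) and circle(D, 28.8); the below-AC intersection is L = (58.9, -35.4). N is the foot of the tangent from L: N = (48.0, -9.61).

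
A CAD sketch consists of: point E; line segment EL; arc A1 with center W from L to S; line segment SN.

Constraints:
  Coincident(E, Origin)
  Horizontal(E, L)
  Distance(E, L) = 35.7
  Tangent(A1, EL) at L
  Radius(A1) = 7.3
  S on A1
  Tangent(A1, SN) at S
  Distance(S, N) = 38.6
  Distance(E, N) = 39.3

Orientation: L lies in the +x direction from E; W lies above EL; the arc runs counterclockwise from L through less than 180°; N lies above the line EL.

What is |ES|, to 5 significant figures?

42.409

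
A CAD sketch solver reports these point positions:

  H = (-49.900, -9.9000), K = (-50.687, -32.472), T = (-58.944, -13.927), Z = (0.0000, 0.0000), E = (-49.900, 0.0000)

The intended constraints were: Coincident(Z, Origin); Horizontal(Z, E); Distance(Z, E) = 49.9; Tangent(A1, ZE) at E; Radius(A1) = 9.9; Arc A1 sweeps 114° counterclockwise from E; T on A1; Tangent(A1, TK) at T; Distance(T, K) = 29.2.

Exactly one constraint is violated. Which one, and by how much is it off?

Distance(T, K) = 29.2 — off by 8.90.

Z = (0.00, 0.00) ✓; Z.y = 0.00, E.y = 0.00 ✓; |ZE| = 49.90 ✓; ∠(HE, EZ) = 90.00° ✓; |HE| = 9.900 ✓; bearing(H→T) − bearing(H→E) = 114.0° ✓; |HT| = 9.900 ✓; ∠(HT, TK) = 90.00° ✓; |TK| = 20.30 ✗.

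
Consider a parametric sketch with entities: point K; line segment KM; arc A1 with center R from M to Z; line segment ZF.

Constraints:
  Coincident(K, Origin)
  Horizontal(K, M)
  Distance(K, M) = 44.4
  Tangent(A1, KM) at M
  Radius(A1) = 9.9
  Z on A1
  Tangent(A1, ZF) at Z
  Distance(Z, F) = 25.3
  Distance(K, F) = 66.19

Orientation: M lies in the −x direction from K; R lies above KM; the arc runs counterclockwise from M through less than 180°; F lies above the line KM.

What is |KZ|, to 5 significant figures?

41.587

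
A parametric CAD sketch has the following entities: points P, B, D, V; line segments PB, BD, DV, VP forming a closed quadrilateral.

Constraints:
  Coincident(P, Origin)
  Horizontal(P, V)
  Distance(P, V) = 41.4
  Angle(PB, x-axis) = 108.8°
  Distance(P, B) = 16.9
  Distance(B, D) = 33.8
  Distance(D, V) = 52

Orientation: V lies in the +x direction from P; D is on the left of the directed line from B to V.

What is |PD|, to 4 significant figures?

45.98

Checks: |PV| = 41.40 ✓; |PB| = 16.90 ✓; |BD| = 33.80 ✓; |DV| = 52.00 ✓.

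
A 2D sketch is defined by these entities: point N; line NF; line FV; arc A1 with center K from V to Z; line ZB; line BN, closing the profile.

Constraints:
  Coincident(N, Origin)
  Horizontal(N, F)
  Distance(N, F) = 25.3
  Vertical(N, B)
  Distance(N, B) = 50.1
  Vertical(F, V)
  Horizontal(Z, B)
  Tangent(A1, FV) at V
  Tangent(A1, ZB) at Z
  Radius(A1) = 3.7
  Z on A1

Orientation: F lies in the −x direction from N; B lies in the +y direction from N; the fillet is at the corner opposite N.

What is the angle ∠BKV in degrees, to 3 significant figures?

170°

The virtual corner opposite N is at (-25.3, 50.1). Since A1 is tangent to FV there, KV ⟂ FV and the tangent condition forces KZ to be normal to ZB, with radius 3.7, so the center K sits 3.7 in from both sides at K = (-21.6, 46.4). That places the tangent points at V = (-25.3, 46.4) on FV and Z = (-21.6, 50.1) on ZB. Then cos ∠BKV = KB·KV / (|KB||KV|), giving 170°.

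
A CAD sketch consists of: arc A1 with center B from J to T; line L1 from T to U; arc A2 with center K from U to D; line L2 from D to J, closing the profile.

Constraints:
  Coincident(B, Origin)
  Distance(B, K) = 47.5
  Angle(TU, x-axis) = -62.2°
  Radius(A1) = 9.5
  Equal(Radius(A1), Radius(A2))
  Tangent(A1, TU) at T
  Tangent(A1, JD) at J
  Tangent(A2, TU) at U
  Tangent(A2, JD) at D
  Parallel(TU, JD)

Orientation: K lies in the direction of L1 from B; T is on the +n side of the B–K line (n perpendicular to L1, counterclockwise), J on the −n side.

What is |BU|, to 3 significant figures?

48.4

Tangency of A1 to both parallel lines with radius 9.5 puts T and J at B ± 9.5·n: T = (8.40, 4.43), J = (-8.40, -4.43). Equal radii place U and D the same way about K: U = K + 9.5·n = (30.6, -37.6), D = K − 9.5·n = (13.7, -46.4). Then |BU| = |U − B| = 48.4.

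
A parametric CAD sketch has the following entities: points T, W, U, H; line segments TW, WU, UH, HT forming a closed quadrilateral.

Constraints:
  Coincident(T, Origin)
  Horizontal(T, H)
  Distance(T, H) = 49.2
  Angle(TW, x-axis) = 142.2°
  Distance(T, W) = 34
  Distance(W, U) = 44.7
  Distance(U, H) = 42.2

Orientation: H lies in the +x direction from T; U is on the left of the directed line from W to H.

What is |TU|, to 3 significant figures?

32.6

T is at the origin; TH is horizontal with |TH| = 49.2 and H in +x, so H = (49.2, 0). TW runs at 142.2° with |TW| = 34.0, so W = (-26.9, 20.8). U is determined by |WU| = 44.7 and |UH| = 42.2 together: it lies at the intersection of circle(W, 44.7) and circle(H, 42.2). With |WH| = 78.9, the foot of the radical line on WH is 40.8 from W and the perpendicular offset is √(44.7² − 40.8²) = 18.2. Taking the left-of-WH solution: U = (17.3, 27.6).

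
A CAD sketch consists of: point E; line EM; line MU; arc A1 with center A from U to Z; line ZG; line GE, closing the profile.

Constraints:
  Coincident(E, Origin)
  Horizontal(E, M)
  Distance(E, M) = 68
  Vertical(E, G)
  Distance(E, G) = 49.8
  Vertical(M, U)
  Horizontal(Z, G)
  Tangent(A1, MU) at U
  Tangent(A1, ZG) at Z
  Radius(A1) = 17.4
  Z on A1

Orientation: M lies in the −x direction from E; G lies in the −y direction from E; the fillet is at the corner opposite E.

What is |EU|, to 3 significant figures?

75.3

The virtual corner opposite E is at (-68.0, -49.8). The tangent condition forces AU to be normal to MU and since A1 is tangent to ZG there, AZ ⟂ ZG, with radius 17.4, so the center A sits 17.4 in from both sides at A = (-50.6, -32.4). That places the tangent points at U = (-68.0, -32.4) on MU and Z = (-50.6, -49.8) on ZG. Then |EU| = |U − E| = 75.3.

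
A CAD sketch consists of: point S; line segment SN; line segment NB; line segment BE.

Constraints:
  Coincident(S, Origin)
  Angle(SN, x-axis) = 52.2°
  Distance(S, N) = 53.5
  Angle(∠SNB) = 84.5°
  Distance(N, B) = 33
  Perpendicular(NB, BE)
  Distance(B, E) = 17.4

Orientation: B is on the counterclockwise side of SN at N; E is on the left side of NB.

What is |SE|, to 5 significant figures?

45.413

∠SNB = 84.5°, so NB runs at 52.2° + (180° − 84.5°) = 147.70° from the x-axis; with |NB| = 33.0, B = N + 33.0·(cos 147.70°, sin 147.70°) = (4.8969, 59.907). The perpendicularity gives BE at right angles to NB; with |BE| = 17.4 on the left of NB, E = B + 17.4·(-0.53435, -0.84526) = (-4.4008, 45.199). Then |SE| = |E − S| = 45.413.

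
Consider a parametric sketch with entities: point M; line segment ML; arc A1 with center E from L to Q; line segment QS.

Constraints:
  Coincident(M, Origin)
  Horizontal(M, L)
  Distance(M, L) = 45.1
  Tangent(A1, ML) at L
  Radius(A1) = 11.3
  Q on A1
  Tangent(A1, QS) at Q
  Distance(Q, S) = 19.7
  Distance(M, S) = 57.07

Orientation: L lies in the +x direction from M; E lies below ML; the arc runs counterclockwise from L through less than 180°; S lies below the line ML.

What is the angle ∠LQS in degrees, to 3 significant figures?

119°

Checks: |EQ| = 11.30 ✓; ∠(EQ, QS) = 90.00° ✓; |QS| = 19.70 ✓; |MS| = 57.07 ✓.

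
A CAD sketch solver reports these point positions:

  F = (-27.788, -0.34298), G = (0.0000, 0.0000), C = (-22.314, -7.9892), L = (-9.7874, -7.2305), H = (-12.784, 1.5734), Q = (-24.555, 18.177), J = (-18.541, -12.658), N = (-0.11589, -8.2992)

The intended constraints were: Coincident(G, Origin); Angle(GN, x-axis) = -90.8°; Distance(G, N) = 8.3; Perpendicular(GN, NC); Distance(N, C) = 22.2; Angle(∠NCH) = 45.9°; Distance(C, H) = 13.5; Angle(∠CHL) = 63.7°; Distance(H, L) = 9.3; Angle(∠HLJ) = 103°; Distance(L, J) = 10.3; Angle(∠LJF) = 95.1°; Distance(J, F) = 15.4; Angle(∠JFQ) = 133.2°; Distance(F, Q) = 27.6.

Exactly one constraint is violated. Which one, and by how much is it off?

Distance(F, Q) = 27.6 — off by 8.80.

G = (0.00, 0.00) ✓; GN at -90.80° ✓; |GN| = 8.300 ✓; ∠(GN, NC) = 90.00° ✓; |NC| = 22.20 ✓; ∠NCH = 45.90° ✓; |CH| = 13.50 ✓; ∠CHL = 63.70° ✓; |HL| = 9.300 ✓; ∠HLJ = 103.0° ✓; |LJ| = 10.30 ✓; ∠LJF = 95.10° ✓; |JF| = 15.40 ✓; ∠JFQ = 133.2° ✓; |FQ| = 18.80 ✗.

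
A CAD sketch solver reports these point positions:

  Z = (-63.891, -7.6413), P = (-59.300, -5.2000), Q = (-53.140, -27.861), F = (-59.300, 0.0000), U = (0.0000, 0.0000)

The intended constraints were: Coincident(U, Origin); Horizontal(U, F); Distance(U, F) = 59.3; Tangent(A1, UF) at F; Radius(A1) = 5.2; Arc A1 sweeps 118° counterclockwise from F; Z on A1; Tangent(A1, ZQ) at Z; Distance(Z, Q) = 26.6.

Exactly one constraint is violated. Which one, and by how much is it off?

Distance(Z, Q) = 26.6 — off by 3.70.

U = (0.00, 0.00) ✓; U.y = 0.00, F.y = 0.00 ✓; |UF| = 59.30 ✓; ∠(PF, FU) = 90.00° ✓; |PF| = 5.200 ✓; bearing(P→Z) − bearing(P→F) = 118.0° ✓; |PZ| = 5.200 ✓; ∠(PZ, ZQ) = 90.00° ✓; |ZQ| = 22.90 ✗.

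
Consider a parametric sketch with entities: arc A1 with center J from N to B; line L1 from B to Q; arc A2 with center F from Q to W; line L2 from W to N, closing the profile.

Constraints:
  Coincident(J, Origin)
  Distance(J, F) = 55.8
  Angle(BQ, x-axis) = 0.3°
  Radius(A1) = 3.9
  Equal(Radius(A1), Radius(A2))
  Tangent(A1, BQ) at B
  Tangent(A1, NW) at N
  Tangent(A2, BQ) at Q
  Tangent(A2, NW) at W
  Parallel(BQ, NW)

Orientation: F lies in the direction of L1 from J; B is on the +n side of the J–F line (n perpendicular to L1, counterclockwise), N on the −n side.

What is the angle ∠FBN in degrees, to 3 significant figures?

86.0°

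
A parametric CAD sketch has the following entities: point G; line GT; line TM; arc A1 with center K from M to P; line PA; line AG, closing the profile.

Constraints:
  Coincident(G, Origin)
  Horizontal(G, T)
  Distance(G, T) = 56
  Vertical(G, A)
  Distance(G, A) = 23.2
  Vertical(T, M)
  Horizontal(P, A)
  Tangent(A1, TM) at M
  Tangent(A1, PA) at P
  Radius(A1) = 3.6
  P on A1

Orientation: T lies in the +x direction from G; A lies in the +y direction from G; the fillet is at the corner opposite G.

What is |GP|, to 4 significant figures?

57.31

The virtual corner opposite G is at (56.00, 23.20). Since A1 is tangent to TM there, KM ⟂ TM and the tangent condition forces KP to be normal to PA, with radius 3.6, so the center K sits 3.6 in from both sides at K = (52.40, 19.60). That places the tangent points at M = (56.00, 19.60) on TM and P = (52.40, 23.20) on PA. Then |GP| = |P − G| = 57.31.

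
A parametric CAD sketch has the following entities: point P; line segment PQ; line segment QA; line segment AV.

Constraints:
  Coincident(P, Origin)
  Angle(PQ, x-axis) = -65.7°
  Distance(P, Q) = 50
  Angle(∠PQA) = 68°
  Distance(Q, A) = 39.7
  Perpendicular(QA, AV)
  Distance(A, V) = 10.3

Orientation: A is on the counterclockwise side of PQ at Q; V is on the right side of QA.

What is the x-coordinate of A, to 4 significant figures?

48.00

P is at the origin; PQ runs at -65.7° with length 50.0, so Q = 50.0·(cos -65.7°, sin -65.7°) = (20.58, -45.57). ∠PQA = 68.0°, so QA runs at -65.7° + (180° − 68.0°) = 46.30° from the x-axis; with |QA| = 39.7, A = Q + 39.7·(cos 46.30°, sin 46.30°) = (48.00, -16.87). So A.x = 48.00.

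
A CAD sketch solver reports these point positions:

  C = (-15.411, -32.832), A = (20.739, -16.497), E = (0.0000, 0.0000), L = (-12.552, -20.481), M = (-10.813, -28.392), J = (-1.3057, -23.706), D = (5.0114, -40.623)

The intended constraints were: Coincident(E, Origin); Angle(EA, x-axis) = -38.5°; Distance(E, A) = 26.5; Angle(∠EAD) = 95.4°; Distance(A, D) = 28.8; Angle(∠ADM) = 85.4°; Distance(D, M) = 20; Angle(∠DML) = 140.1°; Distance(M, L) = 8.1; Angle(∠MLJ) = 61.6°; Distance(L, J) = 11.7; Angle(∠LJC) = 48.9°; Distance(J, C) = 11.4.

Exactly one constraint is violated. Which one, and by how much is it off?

Distance(J, C) = 11.4 — off by 5.40.

E = (0.00, 0.00) ✓; EA at -38.50° ✓; |EA| = 26.50 ✓; ∠EAD = 95.40° ✓; |AD| = 28.80 ✓; ∠ADM = 85.40° ✓; |DM| = 20.00 ✓; ∠DML = 140.1° ✓; |ML| = 8.100 ✓; ∠MLJ = 61.60° ✓; |LJ| = 11.70 ✓; ∠LJC = 48.90° ✓; |JC| = 16.80 ✗.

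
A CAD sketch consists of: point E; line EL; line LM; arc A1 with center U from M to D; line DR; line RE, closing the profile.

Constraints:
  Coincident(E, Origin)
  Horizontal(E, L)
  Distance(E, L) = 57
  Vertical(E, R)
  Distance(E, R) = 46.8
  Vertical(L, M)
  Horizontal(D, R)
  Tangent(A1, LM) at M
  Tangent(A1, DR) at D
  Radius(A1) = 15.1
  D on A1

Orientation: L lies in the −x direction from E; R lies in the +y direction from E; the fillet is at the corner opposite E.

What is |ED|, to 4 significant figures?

62.82

E is at the origin; E and L share the same y with |EL| = 57.0 and L on the −x side, so L = (-57.00, 0.000). ER is vertical with |ER| = 46.8 and R on the +y side, so R = (0.000, 46.80). The virtual corner opposite E is at (-57.00, 46.80). A1 meets LM tangentially, so UM is at right angles to LM and tangency of A1 to DR means the radius UD is perpendicular to DR, with radius 15.1, so the center U sits 15.1 in from both sides at U = (-41.90, 31.70). That places the tangent points at M = (-57.00, 31.70) on LM and D = (-41.90, 46.80) on DR. Then |ED| = |D − E| = 62.82.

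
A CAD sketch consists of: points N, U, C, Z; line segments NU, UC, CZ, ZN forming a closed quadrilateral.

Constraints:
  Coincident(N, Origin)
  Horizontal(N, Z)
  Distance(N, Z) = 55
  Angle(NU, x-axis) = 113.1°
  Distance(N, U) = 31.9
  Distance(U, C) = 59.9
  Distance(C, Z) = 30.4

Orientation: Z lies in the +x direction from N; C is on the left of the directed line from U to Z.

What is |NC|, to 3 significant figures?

55.8

Checks: N = (0.00, 0.00) ✓; |UC| = 59.90 ✓; |CZ| = 30.40 ✓.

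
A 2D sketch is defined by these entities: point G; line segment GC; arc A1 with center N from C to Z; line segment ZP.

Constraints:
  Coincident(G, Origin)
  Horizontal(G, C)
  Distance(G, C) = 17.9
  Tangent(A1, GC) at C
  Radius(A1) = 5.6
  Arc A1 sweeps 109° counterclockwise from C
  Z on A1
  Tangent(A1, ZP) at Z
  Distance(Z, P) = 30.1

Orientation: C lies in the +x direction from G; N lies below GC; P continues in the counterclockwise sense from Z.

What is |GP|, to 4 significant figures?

42.30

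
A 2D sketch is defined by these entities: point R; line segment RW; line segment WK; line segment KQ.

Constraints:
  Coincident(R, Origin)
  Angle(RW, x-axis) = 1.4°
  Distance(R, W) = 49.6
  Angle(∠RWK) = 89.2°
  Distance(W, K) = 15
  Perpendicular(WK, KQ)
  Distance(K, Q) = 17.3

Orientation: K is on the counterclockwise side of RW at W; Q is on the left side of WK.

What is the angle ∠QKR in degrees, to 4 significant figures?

16.09°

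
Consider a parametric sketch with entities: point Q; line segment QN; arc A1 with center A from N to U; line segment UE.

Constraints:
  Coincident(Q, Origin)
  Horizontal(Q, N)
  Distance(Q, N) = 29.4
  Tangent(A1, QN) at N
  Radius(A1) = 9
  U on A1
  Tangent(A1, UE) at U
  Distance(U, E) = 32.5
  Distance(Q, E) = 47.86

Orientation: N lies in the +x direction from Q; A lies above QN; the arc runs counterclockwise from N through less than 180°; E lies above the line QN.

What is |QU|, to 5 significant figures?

39.647

Checks: |AU| = 9.000 ✓; ∠(AU, UE) = 90.00° ✓; |UE| = 32.50 ✓; |QE| = 47.86 ✓.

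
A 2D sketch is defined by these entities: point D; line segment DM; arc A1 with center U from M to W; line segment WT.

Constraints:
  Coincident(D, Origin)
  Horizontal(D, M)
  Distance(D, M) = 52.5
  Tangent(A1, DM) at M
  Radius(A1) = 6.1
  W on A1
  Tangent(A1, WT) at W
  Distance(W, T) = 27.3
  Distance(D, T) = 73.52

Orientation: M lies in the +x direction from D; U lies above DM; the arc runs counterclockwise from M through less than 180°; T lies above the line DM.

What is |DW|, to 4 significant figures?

58.41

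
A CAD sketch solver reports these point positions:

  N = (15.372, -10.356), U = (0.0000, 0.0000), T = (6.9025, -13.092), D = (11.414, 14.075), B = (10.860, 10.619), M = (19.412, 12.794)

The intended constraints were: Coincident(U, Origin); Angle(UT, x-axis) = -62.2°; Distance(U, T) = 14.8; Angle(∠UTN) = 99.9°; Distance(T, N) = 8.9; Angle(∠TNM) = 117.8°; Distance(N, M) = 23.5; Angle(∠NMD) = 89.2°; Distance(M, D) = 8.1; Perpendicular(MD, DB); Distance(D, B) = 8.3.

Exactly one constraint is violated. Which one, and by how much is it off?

Distance(D, B) = 8.3 — off by 4.80.

U = (0.00, 0.00) ✓; UT at -62.20° ✓; |UT| = 14.80 ✓; ∠UTN = 99.90° ✓; |TN| = 8.900 ✓; ∠TNM = 117.8° ✓; |NM| = 23.50 ✓; ∠NMD = 89.20° ✓; |MD| = 8.100 ✓; ∠(MD, DB) = 89.99° ✓; |DB| = 3.500 ✗.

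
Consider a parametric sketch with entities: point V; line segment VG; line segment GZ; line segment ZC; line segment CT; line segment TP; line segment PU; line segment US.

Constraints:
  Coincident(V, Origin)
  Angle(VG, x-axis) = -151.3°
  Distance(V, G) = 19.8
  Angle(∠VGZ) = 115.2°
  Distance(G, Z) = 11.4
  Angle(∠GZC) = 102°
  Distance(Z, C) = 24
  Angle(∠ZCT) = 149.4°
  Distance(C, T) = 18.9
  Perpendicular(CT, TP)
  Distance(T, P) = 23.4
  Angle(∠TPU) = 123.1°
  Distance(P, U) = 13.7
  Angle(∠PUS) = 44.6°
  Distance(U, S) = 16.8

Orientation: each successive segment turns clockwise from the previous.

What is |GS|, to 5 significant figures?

29.300

V is at the origin; VG runs at -151.3° with length 19.8, so G = (-17.367, -9.5084). ∠VGZ = 115.2° gives GZ at 143.90° from the x-axis; with |GZ| = 11.4, Z = (-26.579, -2.7916). ∠GZC = 102.0° gives ZC at 65.900° from the x-axis; with |ZC| = 24.0, C = (-16.779, 19.116). ∠ZCT = 149.4° gives CT at 35.300° from the x-axis; with |CT| = 18.9, T = (-1.3536, 30.038). CT is perpendicular to TP, so TP runs at -54.700°; with |TP| = 23.4, P = (12.168, 10.940). ∠TPU = 123.1° gives PU at -111.60° from the x-axis; with |PU| = 13.7, U = (7.1249, -1.7976). ∠PUS = 44.6° gives US at 113.00° from the x-axis; with |US| = 16.8, S = (0.56063, 13.667). Then |GS| = |S − G| = 29.300.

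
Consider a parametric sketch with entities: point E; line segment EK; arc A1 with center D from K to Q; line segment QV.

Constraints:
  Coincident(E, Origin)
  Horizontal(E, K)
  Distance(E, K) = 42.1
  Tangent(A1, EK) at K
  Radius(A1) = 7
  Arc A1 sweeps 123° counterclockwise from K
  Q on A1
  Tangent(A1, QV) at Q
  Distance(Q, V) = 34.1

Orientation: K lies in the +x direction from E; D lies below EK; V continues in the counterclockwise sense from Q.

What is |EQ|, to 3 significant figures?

37.8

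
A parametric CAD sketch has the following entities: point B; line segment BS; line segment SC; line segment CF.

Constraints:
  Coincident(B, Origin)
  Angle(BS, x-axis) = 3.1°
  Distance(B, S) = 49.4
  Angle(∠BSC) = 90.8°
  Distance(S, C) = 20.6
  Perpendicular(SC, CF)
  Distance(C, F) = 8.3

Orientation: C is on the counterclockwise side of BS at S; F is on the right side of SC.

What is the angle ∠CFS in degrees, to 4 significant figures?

68.05°

B is at the origin; BS runs at 3.1° with length 49.4, so S = 49.4·(cos 3.1°, sin 3.1°) = (49.33, 2.671). ∠BSC = 90.8°, so SC runs at 3.1° + (180° − 90.8°) = 92.30° from the x-axis; with |SC| = 20.6, C = S + 20.6·(cos 92.30°, sin 92.30°) = (48.50, 23.25). SC ⟂ CF; with |CF| = 8.3 on the right of SC, F = C + 8.3·(0.9992, 0.04013) = (56.79, 23.59). Then cos ∠CFS = FC·FS / (|FC||FS|), giving 68.05°.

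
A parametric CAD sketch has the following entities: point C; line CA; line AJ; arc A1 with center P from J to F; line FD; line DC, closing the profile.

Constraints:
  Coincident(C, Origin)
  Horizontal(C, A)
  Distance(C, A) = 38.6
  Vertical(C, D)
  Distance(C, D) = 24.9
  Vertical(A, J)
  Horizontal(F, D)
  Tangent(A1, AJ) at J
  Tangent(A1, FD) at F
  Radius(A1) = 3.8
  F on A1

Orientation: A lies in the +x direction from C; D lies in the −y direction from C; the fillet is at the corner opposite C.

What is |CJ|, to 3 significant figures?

44.0

The virtual corner opposite C is at (38.6, -24.9). The tangent condition forces PJ to be normal to AJ and since A1 is tangent to FD there, PF ⟂ FD, with radius 3.8, so the center P sits 3.8 in from both sides at P = (34.8, -21.1). That places the tangent points at J = (38.6, -21.1) on AJ and F = (34.8, -24.9) on FD. Then |CJ| = |J − C| = 44.0.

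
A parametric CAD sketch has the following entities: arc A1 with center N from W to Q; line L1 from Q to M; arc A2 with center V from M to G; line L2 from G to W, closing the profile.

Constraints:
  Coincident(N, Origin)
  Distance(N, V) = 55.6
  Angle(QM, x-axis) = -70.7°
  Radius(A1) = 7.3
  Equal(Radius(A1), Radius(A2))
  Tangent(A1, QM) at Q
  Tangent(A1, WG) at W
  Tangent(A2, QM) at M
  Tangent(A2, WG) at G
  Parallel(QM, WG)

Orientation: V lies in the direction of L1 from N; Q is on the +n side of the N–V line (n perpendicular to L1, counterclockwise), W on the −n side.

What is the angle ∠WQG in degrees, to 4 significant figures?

75.29°

The slot axis is L1's direction at -70.7°, so u = (cos -70.7°, sin -70.7°) = (0.3305, -0.9438) and n = (−sin -70.7°, cos -70.7°) = (0.9438, 0.3305). N is at the origin and V lies 55.6 along u from N, so V = 55.6·u = (18.38, -52.48). Tangency of A1 to both parallel lines with radius 7.3 puts Q and W at N ± 7.3·n: Q = (6.890, 2.413), W = (-6.890, -2.413). Equal radii place M and G the same way about V: M = V + 7.3·n = (25.27, -50.06), G = V − 7.3·n = (11.49, -54.89). Then cos ∠WQG = QW·QG / (|QW||QG|), giving 75.29°.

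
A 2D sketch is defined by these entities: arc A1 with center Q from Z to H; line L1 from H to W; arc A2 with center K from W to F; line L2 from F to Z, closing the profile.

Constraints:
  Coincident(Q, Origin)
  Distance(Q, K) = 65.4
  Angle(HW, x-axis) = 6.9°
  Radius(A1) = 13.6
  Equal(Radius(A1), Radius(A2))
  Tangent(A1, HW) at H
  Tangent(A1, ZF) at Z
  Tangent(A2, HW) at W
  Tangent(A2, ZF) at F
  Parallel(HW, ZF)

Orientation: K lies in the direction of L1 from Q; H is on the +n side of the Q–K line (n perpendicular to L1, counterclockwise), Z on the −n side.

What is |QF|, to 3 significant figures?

66.8

The slot axis is L1's direction at 6.9°, so u = (cos 6.9°, sin 6.9°) = (0.993, 0.120) and n = (−sin 6.9°, cos 6.9°) = (-0.120, 0.993). Q is at the origin and K lies 65.4 along u from Q, so K = 65.4·u = (64.9, 7.86). Tangency of A1 to both parallel lines with radius 13.6 puts H and Z at Q ± 13.6·n: H = (-1.63, 13.5), Z = (1.63, -13.5). Equal radii place W and F the same way about K: W = K + 13.6·n = (63.3, 21.4), F = K − 13.6·n = (66.6, -5.64). Then |QF| = |F − Q| = 66.8.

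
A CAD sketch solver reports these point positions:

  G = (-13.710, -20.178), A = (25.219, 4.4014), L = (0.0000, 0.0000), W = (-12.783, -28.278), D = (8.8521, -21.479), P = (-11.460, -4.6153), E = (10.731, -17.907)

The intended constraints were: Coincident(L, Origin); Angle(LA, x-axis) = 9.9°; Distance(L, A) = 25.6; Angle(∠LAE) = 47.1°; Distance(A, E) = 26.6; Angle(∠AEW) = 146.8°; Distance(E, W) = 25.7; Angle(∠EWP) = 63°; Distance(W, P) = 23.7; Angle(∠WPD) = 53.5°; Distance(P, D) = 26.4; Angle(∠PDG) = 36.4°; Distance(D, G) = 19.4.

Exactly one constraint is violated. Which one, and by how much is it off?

Distance(D, G) = 19.4 — off by 3.20.

L = (0.00, 0.00) ✓; LA at 9.900° ✓; |LA| = 25.60 ✓; ∠LAE = 47.10° ✓; |AE| = 26.60 ✓; ∠AEW = 146.8° ✓; |EW| = 25.70 ✓; ∠EWP = 63.00° ✓; |WP| = 23.70 ✓; ∠WPD = 53.50° ✓; |PD| = 26.40 ✓; ∠PDG = 36.40° ✓; |DG| = 22.60 ✗.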